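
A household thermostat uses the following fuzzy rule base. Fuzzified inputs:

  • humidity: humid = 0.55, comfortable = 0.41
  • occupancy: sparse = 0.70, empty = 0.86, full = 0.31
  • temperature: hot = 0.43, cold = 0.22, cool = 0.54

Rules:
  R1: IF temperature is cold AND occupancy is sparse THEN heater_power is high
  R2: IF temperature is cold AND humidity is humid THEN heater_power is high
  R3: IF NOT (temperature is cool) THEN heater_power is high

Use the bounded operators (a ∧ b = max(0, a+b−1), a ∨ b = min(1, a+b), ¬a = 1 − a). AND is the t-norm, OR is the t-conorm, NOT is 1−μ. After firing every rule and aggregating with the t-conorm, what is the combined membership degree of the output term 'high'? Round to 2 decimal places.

R1: cold=0.22, sparse=0.70; AND[max(0, a+b−1)] → w = 0.00
R2: cold=0.22, humid=0.55; AND[max(0, a+b−1)] → w = 0.00
R3: ¬cool=1−0.54=0.46 → w = 0.46
Rules with consequent 'high': {R1, R2, R3} → strengths 0.00, 0.00, 0.46
Aggregate via t-conorm [min(1, a+b)]: 0.46

0.46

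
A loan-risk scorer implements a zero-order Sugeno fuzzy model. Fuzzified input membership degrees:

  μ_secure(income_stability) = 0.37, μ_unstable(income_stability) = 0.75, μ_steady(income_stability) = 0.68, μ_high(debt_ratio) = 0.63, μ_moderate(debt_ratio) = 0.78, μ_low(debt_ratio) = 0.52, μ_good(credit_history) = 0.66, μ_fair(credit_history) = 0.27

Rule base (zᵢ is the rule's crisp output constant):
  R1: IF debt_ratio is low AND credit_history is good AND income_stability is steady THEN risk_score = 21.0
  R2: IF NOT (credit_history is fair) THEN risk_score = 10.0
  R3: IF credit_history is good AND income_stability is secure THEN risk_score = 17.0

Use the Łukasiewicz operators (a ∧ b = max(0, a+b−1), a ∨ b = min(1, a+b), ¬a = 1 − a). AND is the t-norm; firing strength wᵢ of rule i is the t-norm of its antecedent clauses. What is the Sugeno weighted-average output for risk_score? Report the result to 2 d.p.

10.28

R1 (z=21.0): low=0.52, good=0.66, steady=0.68; AND[max(0, a+b−1)] → w = 0.00
R2 (z=10.0): ¬fair=1−0.27=0.73 → w = 0.73
R3 (z=17.0): good=0.66, secure=0.37; AND[max(0, a+b−1)] → w = 0.03
Weighted average = (0.00·21.0 + 0.73·10.0 + 0.03·17.0) / (0.00 + 0.73 + 0.03)
  = 7.8100 / 0.7600 = 10.28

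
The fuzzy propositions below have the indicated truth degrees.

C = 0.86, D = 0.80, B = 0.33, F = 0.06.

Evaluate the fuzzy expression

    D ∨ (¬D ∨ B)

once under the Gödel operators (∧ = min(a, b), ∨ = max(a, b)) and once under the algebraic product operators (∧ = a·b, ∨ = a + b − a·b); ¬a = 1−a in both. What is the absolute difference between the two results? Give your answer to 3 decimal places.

Under Gödel:
  ¬D = 1 − 0.80 = 0.20
  ¬D ∨ B = max(a, b) on (0.20, 0.33) = 0.33
  D ∨ (¬D ∨ B) = max(a, b) on (0.80, 0.33) = 0.80
  → value = 0.8000
Under algebraic product:
  ¬D = 1 − 0.8000 = 0.2000
  ¬D ∨ B = a + b − a·b on (0.2000, 0.3300) = 0.4640
  D ∨ (¬D ∨ B) = a + b − a·b on (0.8000, 0.4640) = 0.8928
  → value = 0.8928
|0.8000 − 0.8928| = 0.093

0.093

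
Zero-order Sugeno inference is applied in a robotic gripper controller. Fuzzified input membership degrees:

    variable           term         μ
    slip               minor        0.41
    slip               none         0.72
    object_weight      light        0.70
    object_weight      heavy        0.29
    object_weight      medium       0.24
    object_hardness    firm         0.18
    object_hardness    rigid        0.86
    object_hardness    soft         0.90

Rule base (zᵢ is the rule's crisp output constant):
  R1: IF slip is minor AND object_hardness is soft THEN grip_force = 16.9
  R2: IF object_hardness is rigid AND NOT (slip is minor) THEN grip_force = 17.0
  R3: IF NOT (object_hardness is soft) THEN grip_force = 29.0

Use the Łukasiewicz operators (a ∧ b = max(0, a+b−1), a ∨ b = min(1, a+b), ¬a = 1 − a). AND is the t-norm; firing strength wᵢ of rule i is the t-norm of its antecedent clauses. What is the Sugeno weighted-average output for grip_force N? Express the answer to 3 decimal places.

18.359

R1 (z=16.9): minor=0.41, soft=0.90; AND[max(0, a+b−1)] → w = 0.31
R2 (z=17.0): rigid=0.86, ¬minor=1−0.41=0.59; AND[max(0, a+b−1)] → w = 0.45
R3 (z=29.0): ¬soft=1−0.90=0.10 → w = 0.10
Weighted average = (0.31·16.9 + 0.45·17.0 + 0.10·29.0) / (0.31 + 0.45 + 0.10)
  = 15.7890 / 0.8600 = 18.359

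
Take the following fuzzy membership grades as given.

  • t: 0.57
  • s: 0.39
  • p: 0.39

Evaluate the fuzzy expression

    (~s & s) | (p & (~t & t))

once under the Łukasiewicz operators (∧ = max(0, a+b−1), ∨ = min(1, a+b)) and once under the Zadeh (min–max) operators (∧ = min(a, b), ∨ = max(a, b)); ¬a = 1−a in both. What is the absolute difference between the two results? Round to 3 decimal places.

Under Łukasiewicz:
  ~s = 1 − 0.39 = 0.61
  ~s & s = max(0, a+b−1) on (0.61, 0.39) = 0.00
  ~t = 1 − 0.57 = 0.43
  ~t & t = max(0, a+b−1) on (0.43, 0.57) = 0.00
  p & (~t & t) = max(0, a+b−1) on (0.39, 0.00) = 0.00
  (~s & s) | (p & (~t & t)) = min(1, a+b) on (0.00, 0.00) = 0.00
  → value = 0.0000
Under Zadeh (min–max):
  ~s = 1 − 0.39 = 0.61
  ~s & s = min(a, b) on (0.61, 0.39) = 0.39
  ~t = 1 − 0.57 = 0.43
  ~t & t = min(a, b) on (0.43, 0.57) = 0.43
  p & (~t & t) = min(a, b) on (0.39, 0.43) = 0.39
  (~s & s) | (p & (~t & t)) = max(a, b) on (0.39, 0.39) = 0.39
  → value = 0.3900
|0.0000 − 0.3900| = 0.390

0.390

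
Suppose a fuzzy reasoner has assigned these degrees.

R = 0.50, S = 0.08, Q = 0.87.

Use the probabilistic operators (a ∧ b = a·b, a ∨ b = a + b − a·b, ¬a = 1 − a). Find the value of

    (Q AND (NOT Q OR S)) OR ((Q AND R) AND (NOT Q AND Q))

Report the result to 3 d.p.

NOT Q = 1 − 0.8700 = 0.1300
NOT Q OR S = a + b − a·b on (0.1300, 0.0800) = 0.1996
Q AND (NOT Q OR S) = a·b on (0.8700, 0.1996) = 0.1737
Q AND R = a·b on (0.8700, 0.5000) = 0.4350
NOT Q = 1 − 0.8700 = 0.1300
NOT Q AND Q = a·b on (0.1300, 0.8700) = 0.1131
(Q AND R) AND (NOT Q AND Q) = a·b on (0.4350, 0.1131) = 0.0492
(Q AND (NOT Q OR S)) OR ((Q AND R) AND (NOT Q AND Q)) = a + b − a·b on (0.1737, 0.0492) = 0.2143

0.214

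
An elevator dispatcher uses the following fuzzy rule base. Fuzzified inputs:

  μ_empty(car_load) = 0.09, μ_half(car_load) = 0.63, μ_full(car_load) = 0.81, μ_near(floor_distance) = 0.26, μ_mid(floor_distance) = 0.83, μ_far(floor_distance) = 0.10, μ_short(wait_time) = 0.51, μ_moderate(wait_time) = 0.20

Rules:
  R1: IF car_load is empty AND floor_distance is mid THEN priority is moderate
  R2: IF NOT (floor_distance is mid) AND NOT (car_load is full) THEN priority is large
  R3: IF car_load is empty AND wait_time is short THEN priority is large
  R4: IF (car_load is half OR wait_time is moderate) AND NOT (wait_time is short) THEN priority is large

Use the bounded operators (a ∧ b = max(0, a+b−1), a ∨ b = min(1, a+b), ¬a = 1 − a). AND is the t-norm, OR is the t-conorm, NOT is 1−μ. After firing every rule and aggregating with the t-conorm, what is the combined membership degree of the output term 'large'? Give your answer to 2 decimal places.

0.32

R1: empty=0.09, mid=0.83; AND[max(0, a+b−1)] → w = 0.00
R2: ¬mid=1−0.83=0.17, ¬full=1−0.81=0.19; AND[max(0, a+b−1)] → w = 0.00
R3: empty=0.09, short=0.51; AND[max(0, a+b−1)] → w = 0.00
R4: (half=0.63 OR moderate=0.20) = 0.83; AND[max(0, a+b−1)] with ¬short=1−0.51=0.49 → w = 0.32
Rules with consequent 'large': {R2, R3, R4} → strengths 0.00, 0.00, 0.32
Aggregate via t-conorm [min(1, a+b)]: 0.32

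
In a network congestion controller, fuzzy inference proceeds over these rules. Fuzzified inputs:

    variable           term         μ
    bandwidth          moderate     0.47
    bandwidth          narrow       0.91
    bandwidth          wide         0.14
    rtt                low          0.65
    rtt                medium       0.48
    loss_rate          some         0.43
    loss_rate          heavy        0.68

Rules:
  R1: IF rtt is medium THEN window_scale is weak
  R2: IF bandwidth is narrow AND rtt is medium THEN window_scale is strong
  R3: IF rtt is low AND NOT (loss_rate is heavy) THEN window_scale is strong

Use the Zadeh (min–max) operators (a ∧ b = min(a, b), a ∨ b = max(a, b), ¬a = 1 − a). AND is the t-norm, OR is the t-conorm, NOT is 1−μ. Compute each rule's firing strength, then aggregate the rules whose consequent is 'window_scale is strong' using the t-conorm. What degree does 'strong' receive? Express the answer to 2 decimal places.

R1: medium=0.48 → w = 0.48
R2: narrow=0.91, medium=0.48; AND[min(a, b)] → w = 0.48
R3: low=0.65, ¬heavy=1−0.68=0.32; AND[min(a, b)] → w = 0.32
Rules with consequent 'strong': {R2, R3} → strengths 0.48, 0.32
Aggregate via t-conorm [max(a, b)]: 0.48

0.48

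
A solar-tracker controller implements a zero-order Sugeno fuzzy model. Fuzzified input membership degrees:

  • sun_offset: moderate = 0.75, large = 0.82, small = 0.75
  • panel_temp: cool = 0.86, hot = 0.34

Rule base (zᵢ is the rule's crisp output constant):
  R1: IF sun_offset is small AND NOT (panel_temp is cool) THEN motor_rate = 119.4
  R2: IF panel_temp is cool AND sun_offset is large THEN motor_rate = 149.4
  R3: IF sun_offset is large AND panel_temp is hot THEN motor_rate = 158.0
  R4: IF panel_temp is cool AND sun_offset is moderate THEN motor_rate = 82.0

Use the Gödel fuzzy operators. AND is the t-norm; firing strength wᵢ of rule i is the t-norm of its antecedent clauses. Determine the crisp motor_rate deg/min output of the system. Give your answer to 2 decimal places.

R1 (z=119.4): small=0.75, ¬cool=1−0.86=0.14; AND[min(a, b)] → w = 0.14
R2 (z=149.4): cool=0.86, large=0.82; AND[min(a, b)] → w = 0.82
R3 (z=158.0): large=0.82, hot=0.34; AND[min(a, b)] → w = 0.34
R4 (z=82.0): cool=0.86, moderate=0.75; AND[min(a, b)] → w = 0.75
Weighted average = (0.14·119.4 + 0.82·149.4 + 0.34·158.0 + 0.75·82.0) / (0.14 + 0.82 + 0.34 + 0.75)
  = 254.4440 / 2.0500 = 124.12

124.12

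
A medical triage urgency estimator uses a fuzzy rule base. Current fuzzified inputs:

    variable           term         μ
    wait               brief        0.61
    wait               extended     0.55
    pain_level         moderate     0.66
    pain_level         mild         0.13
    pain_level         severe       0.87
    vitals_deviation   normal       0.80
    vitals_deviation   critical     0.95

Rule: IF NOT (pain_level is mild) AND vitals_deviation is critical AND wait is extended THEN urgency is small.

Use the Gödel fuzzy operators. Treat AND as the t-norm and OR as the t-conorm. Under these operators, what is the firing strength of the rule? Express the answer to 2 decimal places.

0.55

firing strength: ¬mild=1−0.13=0.87, critical=0.95, extended=0.55; AND[min(a, b)] → w = 0.55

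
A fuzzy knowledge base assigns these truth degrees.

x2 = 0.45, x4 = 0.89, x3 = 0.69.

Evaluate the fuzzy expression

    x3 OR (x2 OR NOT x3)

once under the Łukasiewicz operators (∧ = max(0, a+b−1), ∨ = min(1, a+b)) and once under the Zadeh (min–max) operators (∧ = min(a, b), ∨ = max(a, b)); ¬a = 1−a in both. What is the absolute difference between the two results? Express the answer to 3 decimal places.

0.310

Under Łukasiewicz:
  NOT x3 = 1 − 0.69 = 0.31
  x2 OR NOT x3 = min(1, a+b) on (0.45, 0.31) = 0.76
  x3 OR (x2 OR NOT x3) = min(1, a+b) on (0.69, 0.76) = 1.00
  → value = 1.0000
Under Zadeh (min–max):
  NOT x3 = 1 − 0.69 = 0.31
  x2 OR NOT x3 = max(a, b) on (0.45, 0.31) = 0.45
  x3 OR (x2 OR NOT x3) = max(a, b) on (0.69, 0.45) = 0.69
  → value = 0.6900
|1.0000 − 0.6900| = 0.310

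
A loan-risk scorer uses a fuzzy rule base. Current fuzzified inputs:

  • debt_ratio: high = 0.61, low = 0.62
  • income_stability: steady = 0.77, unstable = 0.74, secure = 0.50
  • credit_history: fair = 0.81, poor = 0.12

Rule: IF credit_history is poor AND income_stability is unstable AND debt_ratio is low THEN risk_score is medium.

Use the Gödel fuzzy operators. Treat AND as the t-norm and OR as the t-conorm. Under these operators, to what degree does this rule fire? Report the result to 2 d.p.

firing strength: poor=0.12, unstable=0.74, low=0.62; AND[min(a, b)] → w = 0.12

0.12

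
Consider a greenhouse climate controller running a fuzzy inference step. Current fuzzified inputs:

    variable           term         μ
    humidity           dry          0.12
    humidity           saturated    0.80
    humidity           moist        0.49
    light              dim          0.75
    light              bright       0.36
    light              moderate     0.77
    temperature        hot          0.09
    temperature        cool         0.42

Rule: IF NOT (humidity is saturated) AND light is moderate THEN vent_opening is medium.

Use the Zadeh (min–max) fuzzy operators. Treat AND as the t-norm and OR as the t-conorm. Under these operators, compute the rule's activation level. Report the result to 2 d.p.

firing strength: ¬saturated=1−0.80=0.20, moderate=0.77; AND[min(a, b)] → w = 0.20

0.20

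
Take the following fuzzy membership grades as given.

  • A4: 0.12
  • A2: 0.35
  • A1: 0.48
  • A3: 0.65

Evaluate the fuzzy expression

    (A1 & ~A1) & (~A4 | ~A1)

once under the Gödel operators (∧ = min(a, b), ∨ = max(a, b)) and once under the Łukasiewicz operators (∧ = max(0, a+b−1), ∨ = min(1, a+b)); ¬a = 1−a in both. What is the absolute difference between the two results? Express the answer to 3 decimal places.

Under Gödel:
  ~A1 = 1 − 0.48 = 0.52
  A1 & ~A1 = min(a, b) on (0.48, 0.52) = 0.48
  ~A4 = 1 − 0.12 = 0.88
  ~A1 = 1 − 0.48 = 0.52
  ~A4 | ~A1 = max(a, b) on (0.88, 0.52) = 0.88
  (A1 & ~A1) & (~A4 | ~A1) = min(a, b) on (0.48, 0.88) = 0.48
  → value = 0.4800
Under Łukasiewicz:
  ~A1 = 1 − 0.48 = 0.52
  A1 & ~A1 = max(0, a+b−1) on (0.48, 0.52) = 0.00
  ~A4 = 1 − 0.12 = 0.88
  ~A1 = 1 − 0.48 = 0.52
  ~A4 | ~A1 = min(1, a+b) on (0.88, 0.52) = 1.00
  (A1 & ~A1) & (~A4 | ~A1) = max(0, a+b−1) on (0.00, 1.00) = 0.00
  → value = 0.0000
|0.4800 − 0.0000| = 0.480

0.480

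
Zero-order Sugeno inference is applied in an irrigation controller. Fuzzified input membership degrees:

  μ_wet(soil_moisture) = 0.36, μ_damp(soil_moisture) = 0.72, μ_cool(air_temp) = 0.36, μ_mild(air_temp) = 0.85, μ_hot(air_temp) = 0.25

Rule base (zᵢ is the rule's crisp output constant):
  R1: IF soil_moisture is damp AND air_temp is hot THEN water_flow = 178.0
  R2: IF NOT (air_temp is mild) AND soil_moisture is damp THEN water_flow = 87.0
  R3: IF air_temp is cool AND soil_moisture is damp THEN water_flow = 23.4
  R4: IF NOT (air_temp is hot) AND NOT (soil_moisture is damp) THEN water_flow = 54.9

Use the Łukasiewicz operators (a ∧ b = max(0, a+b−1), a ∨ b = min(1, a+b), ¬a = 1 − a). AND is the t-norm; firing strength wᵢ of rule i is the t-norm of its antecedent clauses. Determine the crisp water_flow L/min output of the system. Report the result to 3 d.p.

31.991

R1 (z=178.0): damp=0.72, hot=0.25; AND[max(0, a+b−1)] → w = 0.00
R2 (z=87.0): ¬mild=1−0.85=0.15, damp=0.72; AND[max(0, a+b−1)] → w = 0.00
R3 (z=23.4): cool=0.36, damp=0.72; AND[max(0, a+b−1)] → w = 0.08
R4 (z=54.9): ¬hot=1−0.25=0.75, ¬damp=1−0.72=0.28; AND[max(0, a+b−1)] → w = 0.03
Weighted average = (0.00·178.0 + 0.00·87.0 + 0.08·23.4 + 0.03·54.9) / (0.00 + 0.00 + 0.08 + 0.03)
  = 3.5190 / 0.1100 = 31.991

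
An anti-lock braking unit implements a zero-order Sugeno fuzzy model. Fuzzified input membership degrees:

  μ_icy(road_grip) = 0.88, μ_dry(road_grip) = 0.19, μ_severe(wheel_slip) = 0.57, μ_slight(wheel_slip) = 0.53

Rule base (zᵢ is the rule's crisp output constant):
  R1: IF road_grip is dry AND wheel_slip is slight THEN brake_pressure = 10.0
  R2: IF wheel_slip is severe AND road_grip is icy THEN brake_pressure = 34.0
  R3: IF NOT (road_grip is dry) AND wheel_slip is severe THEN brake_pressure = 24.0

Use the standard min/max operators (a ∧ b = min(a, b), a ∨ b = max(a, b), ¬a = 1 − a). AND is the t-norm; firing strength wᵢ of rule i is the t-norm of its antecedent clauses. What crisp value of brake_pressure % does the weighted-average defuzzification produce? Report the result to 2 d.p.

26.29

R1 (z=10.0): dry=0.19, slight=0.53; AND[min(a, b)] → w = 0.19
R2 (z=34.0): severe=0.57, icy=0.88; AND[min(a, b)] → w = 0.57
R3 (z=24.0): ¬dry=1−0.19=0.81, severe=0.57; AND[min(a, b)] → w = 0.57
Weighted average = (0.19·10.0 + 0.57·34.0 + 0.57·24.0) / (0.19 + 0.57 + 0.57)
  = 34.9600 / 1.3300 = 26.29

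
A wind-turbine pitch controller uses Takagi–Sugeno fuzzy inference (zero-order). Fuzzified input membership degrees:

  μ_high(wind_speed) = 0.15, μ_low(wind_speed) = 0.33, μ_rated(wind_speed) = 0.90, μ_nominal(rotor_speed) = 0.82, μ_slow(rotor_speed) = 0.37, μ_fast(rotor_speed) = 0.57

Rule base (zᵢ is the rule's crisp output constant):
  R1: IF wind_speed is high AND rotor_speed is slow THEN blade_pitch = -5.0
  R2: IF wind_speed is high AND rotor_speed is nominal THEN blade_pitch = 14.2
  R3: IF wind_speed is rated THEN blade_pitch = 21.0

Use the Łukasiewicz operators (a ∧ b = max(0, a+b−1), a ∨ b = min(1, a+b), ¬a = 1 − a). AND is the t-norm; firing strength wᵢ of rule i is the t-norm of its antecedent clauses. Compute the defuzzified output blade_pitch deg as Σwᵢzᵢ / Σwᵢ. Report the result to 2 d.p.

R1 (z=-5.0): high=0.15, slow=0.37; AND[max(0, a+b−1)] → w = 0.00
R2 (z=14.2): high=0.15, nominal=0.82; AND[max(0, a+b−1)] → w = 0.00
R3 (z=21.0): rated=0.90 → w = 0.90
Weighted average = (0.00·-5.0 + 0.00·14.2 + 0.90·21.0) / (0.00 + 0.00 + 0.90)
  = 18.9000 / 0.9000 = 21.00

21.00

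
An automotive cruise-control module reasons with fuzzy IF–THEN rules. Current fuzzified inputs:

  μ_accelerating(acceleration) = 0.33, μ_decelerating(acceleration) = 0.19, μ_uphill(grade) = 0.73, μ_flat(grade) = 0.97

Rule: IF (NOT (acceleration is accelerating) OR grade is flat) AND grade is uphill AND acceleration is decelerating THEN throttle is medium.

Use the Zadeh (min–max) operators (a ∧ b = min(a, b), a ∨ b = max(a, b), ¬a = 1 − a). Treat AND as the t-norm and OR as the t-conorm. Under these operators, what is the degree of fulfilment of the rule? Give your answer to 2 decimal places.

firing strength: (¬accelerating=1−0.33=0.67 OR flat=0.97) = 0.97; AND[min(a, b)] with uphill=0.73, decelerating=0.19 → w = 0.19

0.19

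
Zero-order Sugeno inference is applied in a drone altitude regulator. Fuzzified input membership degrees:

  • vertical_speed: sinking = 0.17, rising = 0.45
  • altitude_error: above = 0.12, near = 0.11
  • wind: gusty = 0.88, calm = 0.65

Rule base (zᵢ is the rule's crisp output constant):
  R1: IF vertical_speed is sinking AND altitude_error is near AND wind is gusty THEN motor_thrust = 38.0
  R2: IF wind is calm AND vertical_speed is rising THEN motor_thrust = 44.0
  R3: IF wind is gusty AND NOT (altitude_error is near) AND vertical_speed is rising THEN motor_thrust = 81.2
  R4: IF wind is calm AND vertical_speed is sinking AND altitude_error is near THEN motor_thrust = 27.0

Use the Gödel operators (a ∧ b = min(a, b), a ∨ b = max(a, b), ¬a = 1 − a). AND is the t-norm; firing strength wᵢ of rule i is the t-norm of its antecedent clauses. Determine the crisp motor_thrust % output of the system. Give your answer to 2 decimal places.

R1 (z=38.0): sinking=0.17, near=0.11, gusty=0.88; AND[min(a, b)] → w = 0.11
R2 (z=44.0): calm=0.65, rising=0.45; AND[min(a, b)] → w = 0.45
R3 (z=81.2): gusty=0.88, ¬near=1−0.11=0.89, rising=0.45; AND[min(a, b)] → w = 0.45
R4 (z=27.0): calm=0.65, sinking=0.17, near=0.11; AND[min(a, b)] → w = 0.11
Weighted average = (0.11·38.0 + 0.45·44.0 + 0.45·81.2 + 0.11·27.0) / (0.11 + 0.45 + 0.45 + 0.11)
  = 63.4900 / 1.1200 = 56.69

56.69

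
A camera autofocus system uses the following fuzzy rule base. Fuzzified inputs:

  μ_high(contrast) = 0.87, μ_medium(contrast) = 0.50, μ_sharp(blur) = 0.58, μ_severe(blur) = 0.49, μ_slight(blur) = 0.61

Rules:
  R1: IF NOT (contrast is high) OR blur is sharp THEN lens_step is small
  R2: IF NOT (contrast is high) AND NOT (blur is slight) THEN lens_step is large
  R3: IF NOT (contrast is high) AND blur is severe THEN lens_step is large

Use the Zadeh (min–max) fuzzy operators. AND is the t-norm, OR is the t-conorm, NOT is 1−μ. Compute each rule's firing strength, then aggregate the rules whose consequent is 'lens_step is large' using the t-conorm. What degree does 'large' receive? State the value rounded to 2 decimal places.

R1: ¬high=1−0.87=0.13, sharp=0.58; OR[max(a, b)] → w = 0.58
R2: ¬high=1−0.87=0.13, ¬slight=1−0.61=0.39; AND[min(a, b)] → w = 0.13
R3: ¬high=1−0.87=0.13, severe=0.49; AND[min(a, b)] → w = 0.13
Rules with consequent 'large': {R2, R3} → strengths 0.13, 0.13
Aggregate via t-conorm [max(a, b)]: 0.13

0.13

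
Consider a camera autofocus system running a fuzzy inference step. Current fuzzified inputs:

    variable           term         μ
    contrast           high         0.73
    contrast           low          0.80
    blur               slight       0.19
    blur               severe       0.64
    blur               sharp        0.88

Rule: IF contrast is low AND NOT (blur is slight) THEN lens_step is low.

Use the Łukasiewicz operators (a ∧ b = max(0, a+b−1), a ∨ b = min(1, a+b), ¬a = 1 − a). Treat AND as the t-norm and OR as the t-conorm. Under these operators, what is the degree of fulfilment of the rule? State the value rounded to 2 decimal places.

firing strength: low=0.80, ¬slight=1−0.19=0.81; AND[max(0, a+b−1)] → w = 0.61

0.61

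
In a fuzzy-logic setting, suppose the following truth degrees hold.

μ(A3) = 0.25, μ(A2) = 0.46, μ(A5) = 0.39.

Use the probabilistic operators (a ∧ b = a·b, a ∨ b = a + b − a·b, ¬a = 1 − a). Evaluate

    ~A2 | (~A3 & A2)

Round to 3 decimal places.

0.699

~A2 = 1 − 0.4600 = 0.5400
~A3 = 1 − 0.2500 = 0.7500
~A3 & A2 = a·b on (0.7500, 0.4600) = 0.3450
~A2 | (~A3 & A2) = a + b − a·b on (0.5400, 0.3450) = 0.6987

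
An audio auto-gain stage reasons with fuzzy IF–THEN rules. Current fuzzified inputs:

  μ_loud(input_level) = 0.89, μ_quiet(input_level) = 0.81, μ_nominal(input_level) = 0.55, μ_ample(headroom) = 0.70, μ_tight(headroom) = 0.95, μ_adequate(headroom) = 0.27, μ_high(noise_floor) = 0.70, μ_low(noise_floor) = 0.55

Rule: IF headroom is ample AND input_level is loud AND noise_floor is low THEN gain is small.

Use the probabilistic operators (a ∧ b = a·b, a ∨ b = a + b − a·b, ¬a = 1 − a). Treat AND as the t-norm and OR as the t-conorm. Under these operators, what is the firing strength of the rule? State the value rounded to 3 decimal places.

0.343

firing strength: ample=0.70, loud=0.89, low=0.55; AND[a·b] → w = 0.3427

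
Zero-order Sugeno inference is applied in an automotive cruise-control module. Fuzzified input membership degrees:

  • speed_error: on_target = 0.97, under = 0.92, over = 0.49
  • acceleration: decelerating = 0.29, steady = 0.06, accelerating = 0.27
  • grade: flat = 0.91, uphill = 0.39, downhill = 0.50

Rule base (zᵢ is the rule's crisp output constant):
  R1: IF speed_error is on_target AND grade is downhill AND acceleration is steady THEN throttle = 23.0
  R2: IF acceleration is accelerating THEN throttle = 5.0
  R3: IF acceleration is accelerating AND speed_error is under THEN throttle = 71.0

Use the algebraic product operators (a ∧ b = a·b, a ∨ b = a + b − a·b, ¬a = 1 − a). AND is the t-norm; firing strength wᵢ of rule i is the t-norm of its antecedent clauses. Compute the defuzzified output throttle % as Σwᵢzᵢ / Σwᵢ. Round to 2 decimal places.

35.90

R1 (z=23.0): on_target=0.97, downhill=0.50, steady=0.06; AND[a·b] → w = 0.0291
R2 (z=5.0): accelerating=0.27 → w = 0.2700
R3 (z=71.0): accelerating=0.27, under=0.92; AND[a·b] → w = 0.2484
Weighted average = (0.0291·23.0 + 0.2700·5.0 + 0.2484·71.0) / (0.0291 + 0.2700 + 0.2484)
  = 19.6557 / 0.5475 = 35.90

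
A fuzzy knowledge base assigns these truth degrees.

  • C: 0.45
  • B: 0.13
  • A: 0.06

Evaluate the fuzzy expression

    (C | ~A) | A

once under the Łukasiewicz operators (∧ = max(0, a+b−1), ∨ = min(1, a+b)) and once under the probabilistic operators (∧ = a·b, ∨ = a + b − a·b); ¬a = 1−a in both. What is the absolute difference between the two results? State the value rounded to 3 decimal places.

Under Łukasiewicz:
  ~A = 1 − 0.06 = 0.94
  C | ~A = min(1, a+b) on (0.45, 0.94) = 1.00
  (C | ~A) | A = min(1, a+b) on (1.00, 0.06) = 1.00
  → value = 1.0000
Under probabilistic:
  ~A = 1 − 0.0600 = 0.9400
  C | ~A = a + b − a·b on (0.4500, 0.9400) = 0.9670
  (C | ~A) | A = a + b − a·b on (0.9670, 0.0600) = 0.9690
  → value = 0.9690
|1.0000 − 0.9690| = 0.031

0.031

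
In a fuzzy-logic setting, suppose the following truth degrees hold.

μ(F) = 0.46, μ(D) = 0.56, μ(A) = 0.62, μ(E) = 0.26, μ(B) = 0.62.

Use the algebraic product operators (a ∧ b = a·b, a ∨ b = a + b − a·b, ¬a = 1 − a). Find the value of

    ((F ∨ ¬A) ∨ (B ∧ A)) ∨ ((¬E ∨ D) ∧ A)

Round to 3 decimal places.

0.907

¬A = 1 − 0.6200 = 0.3800
F ∨ ¬A = a + b − a·b on (0.4600, 0.3800) = 0.6652
B ∧ A = a·b on (0.6200, 0.6200) = 0.3844
(F ∨ ¬A) ∨ (B ∧ A) = a + b − a·b on (0.6652, 0.3844) = 0.7939
¬E = 1 − 0.2600 = 0.7400
¬E ∨ D = a + b − a·b on (0.7400, 0.5600) = 0.8856
(¬E ∨ D) ∧ A = a·b on (0.8856, 0.6200) = 0.5491
((F ∨ ¬A) ∨ (B ∧ A)) ∨ ((¬E ∨ D) ∧ A) = a + b − a·b on (0.7939, 0.5491) = 0.9071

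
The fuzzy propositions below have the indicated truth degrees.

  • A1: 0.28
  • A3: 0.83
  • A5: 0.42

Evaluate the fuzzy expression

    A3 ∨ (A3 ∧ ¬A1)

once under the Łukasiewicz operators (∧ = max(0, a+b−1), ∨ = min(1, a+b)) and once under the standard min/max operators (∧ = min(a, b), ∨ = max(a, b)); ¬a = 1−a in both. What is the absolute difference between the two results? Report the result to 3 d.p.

0.170

Under Łukasiewicz:
  ¬A1 = 1 − 0.28 = 0.72
  A3 ∧ ¬A1 = max(0, a+b−1) on (0.83, 0.72) = 0.55
  A3 ∨ (A3 ∧ ¬A1) = min(1, a+b) on (0.83, 0.55) = 1.00
  → value = 1.0000
Under standard min/max:
  ¬A1 = 1 − 0.28 = 0.72
  A3 ∧ ¬A1 = min(a, b) on (0.83, 0.72) = 0.72
  A3 ∨ (A3 ∧ ¬A1) = max(a, b) on (0.83, 0.72) = 0.83
  → value = 0.8300
|1.0000 − 0.8300| = 0.170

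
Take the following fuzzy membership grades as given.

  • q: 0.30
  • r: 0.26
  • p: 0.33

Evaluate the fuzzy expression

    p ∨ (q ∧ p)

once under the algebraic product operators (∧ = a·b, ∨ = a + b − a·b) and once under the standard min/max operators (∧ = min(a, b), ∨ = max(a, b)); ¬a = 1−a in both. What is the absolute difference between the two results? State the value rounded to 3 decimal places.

Under algebraic product:
  q ∧ p = a·b on (0.3000, 0.3300) = 0.0990
  p ∨ (q ∧ p) = a + b − a·b on (0.3300, 0.0990) = 0.3963
  → value = 0.3963
Under standard min/max:
  q ∧ p = min(a, b) on (0.30, 0.33) = 0.30
  p ∨ (q ∧ p) = max(a, b) on (0.33, 0.30) = 0.33
  → value = 0.3300
|0.3963 − 0.3300| = 0.066

0.066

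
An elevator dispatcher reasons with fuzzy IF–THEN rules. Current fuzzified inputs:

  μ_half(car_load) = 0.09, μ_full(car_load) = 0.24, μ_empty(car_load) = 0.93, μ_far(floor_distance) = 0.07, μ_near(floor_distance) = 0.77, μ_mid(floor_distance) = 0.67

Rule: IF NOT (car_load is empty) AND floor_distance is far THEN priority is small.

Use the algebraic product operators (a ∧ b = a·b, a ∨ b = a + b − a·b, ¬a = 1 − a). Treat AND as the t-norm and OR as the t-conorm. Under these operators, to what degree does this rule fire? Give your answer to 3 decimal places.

0.005

firing strength: ¬empty=1−0.93=0.07, far=0.07; AND[a·b] → w = 0.0049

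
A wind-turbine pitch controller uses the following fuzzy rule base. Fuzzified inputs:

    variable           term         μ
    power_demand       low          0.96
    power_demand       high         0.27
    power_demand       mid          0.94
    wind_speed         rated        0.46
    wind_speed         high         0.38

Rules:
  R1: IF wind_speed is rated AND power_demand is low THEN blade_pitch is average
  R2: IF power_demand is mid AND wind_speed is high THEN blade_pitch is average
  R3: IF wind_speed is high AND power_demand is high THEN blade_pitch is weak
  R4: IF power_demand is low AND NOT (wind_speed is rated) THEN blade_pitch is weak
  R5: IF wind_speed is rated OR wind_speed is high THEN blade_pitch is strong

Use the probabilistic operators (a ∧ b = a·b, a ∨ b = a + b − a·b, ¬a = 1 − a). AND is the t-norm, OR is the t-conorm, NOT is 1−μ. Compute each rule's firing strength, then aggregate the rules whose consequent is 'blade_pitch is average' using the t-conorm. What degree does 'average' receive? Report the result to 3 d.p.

0.641

R1: rated=0.46, low=0.96; AND[a·b] → w = 0.4416
R2: mid=0.94, high=0.38; AND[a·b] → w = 0.3572
R3: high=0.38, high=0.27; AND[a·b] → w = 0.1026
R4: low=0.96, ¬rated=1−0.46=0.54; AND[a·b] → w = 0.5184
R5: rated=0.46, high=0.38; OR[a + b − a·b] → w = 0.6652
Rules with consequent 'average': {R1, R2} → strengths 0.4416, 0.3572
Aggregate via t-conorm [a + b − a·b]: 0.6411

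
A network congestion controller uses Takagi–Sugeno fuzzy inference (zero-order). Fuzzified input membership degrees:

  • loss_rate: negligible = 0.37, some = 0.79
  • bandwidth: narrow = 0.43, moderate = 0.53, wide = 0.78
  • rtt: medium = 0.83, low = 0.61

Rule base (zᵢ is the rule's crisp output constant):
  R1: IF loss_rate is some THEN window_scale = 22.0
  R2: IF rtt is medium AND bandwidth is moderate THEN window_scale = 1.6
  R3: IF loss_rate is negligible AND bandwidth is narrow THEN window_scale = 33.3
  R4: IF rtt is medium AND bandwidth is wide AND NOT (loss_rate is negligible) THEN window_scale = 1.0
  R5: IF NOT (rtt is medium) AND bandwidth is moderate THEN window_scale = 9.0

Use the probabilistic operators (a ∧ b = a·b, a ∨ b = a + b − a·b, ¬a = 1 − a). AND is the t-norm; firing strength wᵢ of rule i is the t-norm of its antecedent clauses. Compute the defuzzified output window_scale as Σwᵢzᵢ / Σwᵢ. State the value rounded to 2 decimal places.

R1 (z=22.0): some=0.79 → w = 0.7900
R2 (z=1.6): medium=0.83, moderate=0.53; AND[a·b] → w = 0.4399
R3 (z=33.3): negligible=0.37, narrow=0.43; AND[a·b] → w = 0.1591
R4 (z=1.0): medium=0.83, wide=0.78, ¬negligible=1−0.37=0.63; AND[a·b] → w = 0.4079
R5 (z=9.0): ¬medium=1−0.83=0.17, moderate=0.53; AND[a·b] → w = 0.0901
Weighted average = (0.7900·22.0 + 0.4399·1.6 + 0.1591·33.3 + 0.4079·1.0 + 0.0901·9.0) / (0.7900 + 0.4399 + 0.1591 + 0.4079 + 0.0901)
  = 24.6006 / 1.8870 = 13.04

13.04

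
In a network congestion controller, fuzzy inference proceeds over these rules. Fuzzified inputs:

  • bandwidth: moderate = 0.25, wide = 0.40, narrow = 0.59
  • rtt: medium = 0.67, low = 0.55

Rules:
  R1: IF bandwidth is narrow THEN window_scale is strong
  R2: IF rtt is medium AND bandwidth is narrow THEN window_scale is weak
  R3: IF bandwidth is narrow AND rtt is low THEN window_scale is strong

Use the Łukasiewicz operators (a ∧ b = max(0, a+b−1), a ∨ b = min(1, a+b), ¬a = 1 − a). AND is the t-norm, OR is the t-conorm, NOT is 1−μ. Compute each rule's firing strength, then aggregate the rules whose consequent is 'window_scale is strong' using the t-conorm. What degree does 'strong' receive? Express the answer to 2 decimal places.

R1: narrow=0.59 → w = 0.59
R2: medium=0.67, narrow=0.59; AND[max(0, a+b−1)] → w = 0.26
R3: narrow=0.59, low=0.55; AND[max(0, a+b−1)] → w = 0.14
Rules with consequent 'strong': {R1, R3} → strengths 0.59, 0.14
Aggregate via t-conorm [min(1, a+b)]: 0.73

0.73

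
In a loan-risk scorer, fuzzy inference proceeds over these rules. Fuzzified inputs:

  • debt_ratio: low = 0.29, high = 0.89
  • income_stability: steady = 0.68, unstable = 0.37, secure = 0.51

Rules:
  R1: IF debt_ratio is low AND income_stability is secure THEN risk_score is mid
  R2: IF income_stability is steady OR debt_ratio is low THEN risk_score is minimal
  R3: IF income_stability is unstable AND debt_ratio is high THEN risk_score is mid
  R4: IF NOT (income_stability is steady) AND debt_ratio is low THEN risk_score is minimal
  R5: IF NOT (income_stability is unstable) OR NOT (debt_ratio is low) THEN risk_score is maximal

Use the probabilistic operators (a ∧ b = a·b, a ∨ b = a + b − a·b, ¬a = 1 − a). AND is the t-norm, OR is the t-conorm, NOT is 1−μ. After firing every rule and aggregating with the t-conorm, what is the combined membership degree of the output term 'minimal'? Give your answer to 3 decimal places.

R1: low=0.29, secure=0.51; AND[a·b] → w = 0.1479
R2: steady=0.68, low=0.29; OR[a + b − a·b] → w = 0.7728
R3: unstable=0.37, high=0.89; AND[a·b] → w = 0.3293
R4: ¬steady=1−0.68=0.32, low=0.29; AND[a·b] → w = 0.0928
R5: ¬unstable=1−0.37=0.63, ¬low=1−0.29=0.71; OR[a + b − a·b] → w = 0.8927
Rules with consequent 'minimal': {R2, R4} → strengths 0.7728, 0.0928
Aggregate via t-conorm [a + b − a·b]: 0.7939

0.794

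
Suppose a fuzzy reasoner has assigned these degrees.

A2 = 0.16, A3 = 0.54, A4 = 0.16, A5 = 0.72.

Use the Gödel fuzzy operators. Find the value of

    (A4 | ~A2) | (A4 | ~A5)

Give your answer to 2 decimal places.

0.84

~A2 = 1 − 0.16 = 0.84
A4 | ~A2 = max(a, b) on (0.16, 0.84) = 0.84
~A5 = 1 − 0.72 = 0.28
A4 | ~A5 = max(a, b) on (0.16, 0.28) = 0.28
(A4 | ~A2) | (A4 | ~A5) = max(a, b) on (0.84, 0.28) = 0.84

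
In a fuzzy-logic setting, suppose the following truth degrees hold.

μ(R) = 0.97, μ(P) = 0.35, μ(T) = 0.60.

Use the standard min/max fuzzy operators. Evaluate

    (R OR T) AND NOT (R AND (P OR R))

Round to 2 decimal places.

R OR T = max(a, b) on (0.97, 0.60) = 0.97
P OR R = max(a, b) on (0.35, 0.97) = 0.97
R AND (P OR R) = min(a, b) on (0.97, 0.97) = 0.97
NOT (R AND (P OR R)) = 1 − 0.97 = 0.03
(R OR T) AND NOT (R AND (P OR R)) = min(a, b) on (0.97, 0.03) = 0.03

0.03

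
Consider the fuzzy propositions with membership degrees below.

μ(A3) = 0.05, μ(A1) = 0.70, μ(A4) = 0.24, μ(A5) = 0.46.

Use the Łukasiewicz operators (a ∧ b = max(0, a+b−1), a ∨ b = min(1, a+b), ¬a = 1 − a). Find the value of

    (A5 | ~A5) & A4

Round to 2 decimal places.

0.24

~A5 = 1 − 0.46 = 0.54
A5 | ~A5 = min(1, a+b) on (0.46, 0.54) = 1.00
(A5 | ~A5) & A4 = max(0, a+b−1) on (1.00, 0.24) = 0.24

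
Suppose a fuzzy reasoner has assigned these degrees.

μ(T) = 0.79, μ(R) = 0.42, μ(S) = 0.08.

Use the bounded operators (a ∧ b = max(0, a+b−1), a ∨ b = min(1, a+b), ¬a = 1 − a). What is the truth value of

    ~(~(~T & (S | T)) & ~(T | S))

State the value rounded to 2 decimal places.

0.95

~T = 1 − 0.79 = 0.21
S | T = min(1, a+b) on (0.08, 0.79) = 0.87
~T & (S | T) = max(0, a+b−1) on (0.21, 0.87) = 0.08
~(~T & (S | T)) = 1 − 0.08 = 0.92
T | S = min(1, a+b) on (0.79, 0.08) = 0.87
~(T | S) = 1 − 0.87 = 0.13
~(~T & (S | T)) & ~(T | S) = max(0, a+b−1) on (0.92, 0.13) = 0.05
~(~(~T & (S | T)) & ~(T | S)) = 1 − 0.05 = 0.95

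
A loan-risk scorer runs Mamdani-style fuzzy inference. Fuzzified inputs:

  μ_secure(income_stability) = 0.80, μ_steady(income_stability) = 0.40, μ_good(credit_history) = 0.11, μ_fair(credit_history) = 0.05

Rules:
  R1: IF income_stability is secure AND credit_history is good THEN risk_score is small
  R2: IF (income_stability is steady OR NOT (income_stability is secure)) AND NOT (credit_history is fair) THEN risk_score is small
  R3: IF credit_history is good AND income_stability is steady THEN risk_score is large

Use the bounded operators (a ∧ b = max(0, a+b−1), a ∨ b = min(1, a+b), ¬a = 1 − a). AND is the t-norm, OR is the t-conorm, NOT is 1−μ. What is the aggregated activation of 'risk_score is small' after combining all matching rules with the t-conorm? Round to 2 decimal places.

R1: secure=0.80, good=0.11; AND[max(0, a+b−1)] → w = 0.00
R2: (steady=0.40 OR ¬secure=1−0.80=0.20) = 0.60; AND[max(0, a+b−1)] with ¬fair=1−0.05=0.95 → w = 0.55
R3: good=0.11, steady=0.40; AND[max(0, a+b−1)] → w = 0.00
Rules with consequent 'small': {R1, R2} → strengths 0.00, 0.55
Aggregate via t-conorm [min(1, a+b)]: 0.55

0.55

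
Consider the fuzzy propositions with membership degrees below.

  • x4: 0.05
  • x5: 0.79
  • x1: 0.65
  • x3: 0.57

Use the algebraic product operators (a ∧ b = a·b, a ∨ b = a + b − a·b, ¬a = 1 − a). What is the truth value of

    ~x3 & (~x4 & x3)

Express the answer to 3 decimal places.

0.233

~x3 = 1 − 0.5700 = 0.4300
~x4 = 1 − 0.0500 = 0.9500
~x4 & x3 = a·b on (0.9500, 0.5700) = 0.5415
~x3 & (~x4 & x3) = a·b on (0.4300, 0.5415) = 0.2328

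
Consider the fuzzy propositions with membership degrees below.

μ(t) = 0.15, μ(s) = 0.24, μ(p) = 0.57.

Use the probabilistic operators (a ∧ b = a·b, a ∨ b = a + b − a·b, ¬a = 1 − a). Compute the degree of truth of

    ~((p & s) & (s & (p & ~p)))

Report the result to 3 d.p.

0.992

p & s = a·b on (0.5700, 0.2400) = 0.1368
~p = 1 − 0.5700 = 0.4300
p & ~p = a·b on (0.5700, 0.4300) = 0.2451
s & (p & ~p) = a·b on (0.2400, 0.2451) = 0.0588
(p & s) & (s & (p & ~p)) = a·b on (0.1368, 0.0588) = 0.0080
~((p & s) & (s & (p & ~p))) = 1 − 0.0080 = 0.9920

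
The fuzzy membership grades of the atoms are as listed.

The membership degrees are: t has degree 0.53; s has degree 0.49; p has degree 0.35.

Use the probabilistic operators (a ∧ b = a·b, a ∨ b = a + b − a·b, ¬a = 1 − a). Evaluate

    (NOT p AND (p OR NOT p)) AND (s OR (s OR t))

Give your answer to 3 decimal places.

NOT p = 1 − 0.3500 = 0.6500
NOT p = 1 − 0.3500 = 0.6500
p OR NOT p = a + b − a·b on (0.3500, 0.6500) = 0.7725
NOT p AND (p OR NOT p) = a·b on (0.6500, 0.7725) = 0.5021
s OR t = a + b − a·b on (0.4900, 0.5300) = 0.7603
s OR (s OR t) = a + b − a·b on (0.4900, 0.7603) = 0.8778
(NOT p AND (p OR NOT p)) AND (s OR (s OR t)) = a·b on (0.5021, 0.8778) = 0.4407

0.441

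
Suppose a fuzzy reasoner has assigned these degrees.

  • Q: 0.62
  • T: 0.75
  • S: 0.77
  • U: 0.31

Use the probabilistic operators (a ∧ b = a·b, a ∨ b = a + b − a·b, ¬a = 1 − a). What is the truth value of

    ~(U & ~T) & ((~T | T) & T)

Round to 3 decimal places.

0.562

~T = 1 − 0.7500 = 0.2500
U & ~T = a·b on (0.3100, 0.2500) = 0.0775
~(U & ~T) = 1 − 0.0775 = 0.9225
~T = 1 − 0.7500 = 0.2500
~T | T = a + b − a·b on (0.2500, 0.7500) = 0.8125
(~T | T) & T = a·b on (0.8125, 0.7500) = 0.6094
~(U & ~T) & ((~T | T) & T) = a·b on (0.9225, 0.6094) = 0.5621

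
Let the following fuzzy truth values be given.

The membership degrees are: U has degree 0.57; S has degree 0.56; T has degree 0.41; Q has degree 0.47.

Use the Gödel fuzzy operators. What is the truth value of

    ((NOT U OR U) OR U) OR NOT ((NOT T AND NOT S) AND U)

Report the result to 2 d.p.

0.57

NOT U = 1 − 0.57 = 0.43
NOT U OR U = max(a, b) on (0.43, 0.57) = 0.57
(NOT U OR U) OR U = max(a, b) on (0.57, 0.57) = 0.57
NOT T = 1 − 0.41 = 0.59
NOT S = 1 − 0.56 = 0.44
NOT T AND NOT S = min(a, b) on (0.59, 0.44) = 0.44
(NOT T AND NOT S) AND U = min(a, b) on (0.44, 0.57) = 0.44
NOT ((NOT T AND NOT S) AND U) = 1 − 0.44 = 0.56
((NOT U OR U) OR U) OR NOT ((NOT T AND NOT S) AND U) = max(a, b) on (0.57, 0.56) = 0.57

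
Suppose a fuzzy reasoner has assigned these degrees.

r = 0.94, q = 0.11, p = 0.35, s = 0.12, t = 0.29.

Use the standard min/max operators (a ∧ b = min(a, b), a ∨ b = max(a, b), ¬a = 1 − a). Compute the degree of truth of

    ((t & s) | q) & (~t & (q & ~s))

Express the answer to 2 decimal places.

0.11

t & s = min(a, b) on (0.29, 0.12) = 0.12
(t & s) | q = max(a, b) on (0.12, 0.11) = 0.12
~t = 1 − 0.29 = 0.71
~s = 1 − 0.12 = 0.88
q & ~s = min(a, b) on (0.11, 0.88) = 0.11
~t & (q & ~s) = min(a, b) on (0.71, 0.11) = 0.11
((t & s) | q) & (~t & (q & ~s)) = min(a, b) on (0.12, 0.11) = 0.11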